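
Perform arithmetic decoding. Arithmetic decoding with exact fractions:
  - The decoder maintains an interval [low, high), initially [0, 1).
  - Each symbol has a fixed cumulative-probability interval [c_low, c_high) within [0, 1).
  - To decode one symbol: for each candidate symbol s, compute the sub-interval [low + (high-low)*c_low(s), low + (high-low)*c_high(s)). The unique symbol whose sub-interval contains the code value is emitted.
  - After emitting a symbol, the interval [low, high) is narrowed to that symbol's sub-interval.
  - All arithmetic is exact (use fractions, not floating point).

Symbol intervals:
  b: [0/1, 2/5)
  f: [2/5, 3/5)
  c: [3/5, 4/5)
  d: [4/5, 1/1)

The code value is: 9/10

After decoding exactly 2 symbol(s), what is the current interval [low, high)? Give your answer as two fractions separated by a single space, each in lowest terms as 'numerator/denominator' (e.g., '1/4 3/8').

Step 1: interval [0/1, 1/1), width = 1/1 - 0/1 = 1/1
  'b': [0/1 + 1/1*0/1, 0/1 + 1/1*2/5) = [0/1, 2/5)
  'f': [0/1 + 1/1*2/5, 0/1 + 1/1*3/5) = [2/5, 3/5)
  'c': [0/1 + 1/1*3/5, 0/1 + 1/1*4/5) = [3/5, 4/5)
  'd': [0/1 + 1/1*4/5, 0/1 + 1/1*1/1) = [4/5, 1/1) <- contains code 9/10
  emit 'd', narrow to [4/5, 1/1)
Step 2: interval [4/5, 1/1), width = 1/1 - 4/5 = 1/5
  'b': [4/5 + 1/5*0/1, 4/5 + 1/5*2/5) = [4/5, 22/25)
  'f': [4/5 + 1/5*2/5, 4/5 + 1/5*3/5) = [22/25, 23/25) <- contains code 9/10
  'c': [4/5 + 1/5*3/5, 4/5 + 1/5*4/5) = [23/25, 24/25)
  'd': [4/5 + 1/5*4/5, 4/5 + 1/5*1/1) = [24/25, 1/1)
  emit 'f', narrow to [22/25, 23/25)

Answer: 22/25 23/25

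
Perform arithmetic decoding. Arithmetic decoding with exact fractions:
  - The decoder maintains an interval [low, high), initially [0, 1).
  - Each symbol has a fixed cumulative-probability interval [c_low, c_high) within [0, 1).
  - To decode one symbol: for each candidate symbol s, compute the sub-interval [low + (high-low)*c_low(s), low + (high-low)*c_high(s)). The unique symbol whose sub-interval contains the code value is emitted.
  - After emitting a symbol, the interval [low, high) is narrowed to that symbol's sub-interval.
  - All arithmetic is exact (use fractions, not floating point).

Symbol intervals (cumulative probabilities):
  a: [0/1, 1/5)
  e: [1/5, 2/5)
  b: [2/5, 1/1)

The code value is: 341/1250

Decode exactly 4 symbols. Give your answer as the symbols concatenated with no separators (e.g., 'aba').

Step 1: interval [0/1, 1/1), width = 1/1 - 0/1 = 1/1
  'a': [0/1 + 1/1*0/1, 0/1 + 1/1*1/5) = [0/1, 1/5)
  'e': [0/1 + 1/1*1/5, 0/1 + 1/1*2/5) = [1/5, 2/5) <- contains code 341/1250
  'b': [0/1 + 1/1*2/5, 0/1 + 1/1*1/1) = [2/5, 1/1)
  emit 'e', narrow to [1/5, 2/5)
Step 2: interval [1/5, 2/5), width = 2/5 - 1/5 = 1/5
  'a': [1/5 + 1/5*0/1, 1/5 + 1/5*1/5) = [1/5, 6/25)
  'e': [1/5 + 1/5*1/5, 1/5 + 1/5*2/5) = [6/25, 7/25) <- contains code 341/1250
  'b': [1/5 + 1/5*2/5, 1/5 + 1/5*1/1) = [7/25, 2/5)
  emit 'e', narrow to [6/25, 7/25)
Step 3: interval [6/25, 7/25), width = 7/25 - 6/25 = 1/25
  'a': [6/25 + 1/25*0/1, 6/25 + 1/25*1/5) = [6/25, 31/125)
  'e': [6/25 + 1/25*1/5, 6/25 + 1/25*2/5) = [31/125, 32/125)
  'b': [6/25 + 1/25*2/5, 6/25 + 1/25*1/1) = [32/125, 7/25) <- contains code 341/1250
  emit 'b', narrow to [32/125, 7/25)
Step 4: interval [32/125, 7/25), width = 7/25 - 32/125 = 3/125
  'a': [32/125 + 3/125*0/1, 32/125 + 3/125*1/5) = [32/125, 163/625)
  'e': [32/125 + 3/125*1/5, 32/125 + 3/125*2/5) = [163/625, 166/625)
  'b': [32/125 + 3/125*2/5, 32/125 + 3/125*1/1) = [166/625, 7/25) <- contains code 341/1250
  emit 'b', narrow to [166/625, 7/25)

Answer: eebb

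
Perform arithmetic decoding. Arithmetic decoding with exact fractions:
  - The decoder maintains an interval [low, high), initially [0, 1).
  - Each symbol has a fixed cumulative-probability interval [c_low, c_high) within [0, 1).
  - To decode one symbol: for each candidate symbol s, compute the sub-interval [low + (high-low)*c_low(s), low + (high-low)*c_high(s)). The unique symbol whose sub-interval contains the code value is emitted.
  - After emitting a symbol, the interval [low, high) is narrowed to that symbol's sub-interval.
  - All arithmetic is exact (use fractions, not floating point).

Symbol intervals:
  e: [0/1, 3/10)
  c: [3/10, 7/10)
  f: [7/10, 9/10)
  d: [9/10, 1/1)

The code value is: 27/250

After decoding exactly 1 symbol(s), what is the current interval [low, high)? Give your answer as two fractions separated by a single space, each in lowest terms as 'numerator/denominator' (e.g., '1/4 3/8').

Step 1: interval [0/1, 1/1), width = 1/1 - 0/1 = 1/1
  'e': [0/1 + 1/1*0/1, 0/1 + 1/1*3/10) = [0/1, 3/10) <- contains code 27/250
  'c': [0/1 + 1/1*3/10, 0/1 + 1/1*7/10) = [3/10, 7/10)
  'f': [0/1 + 1/1*7/10, 0/1 + 1/1*9/10) = [7/10, 9/10)
  'd': [0/1 + 1/1*9/10, 0/1 + 1/1*1/1) = [9/10, 1/1)
  emit 'e', narrow to [0/1, 3/10)

Answer: 0/1 3/10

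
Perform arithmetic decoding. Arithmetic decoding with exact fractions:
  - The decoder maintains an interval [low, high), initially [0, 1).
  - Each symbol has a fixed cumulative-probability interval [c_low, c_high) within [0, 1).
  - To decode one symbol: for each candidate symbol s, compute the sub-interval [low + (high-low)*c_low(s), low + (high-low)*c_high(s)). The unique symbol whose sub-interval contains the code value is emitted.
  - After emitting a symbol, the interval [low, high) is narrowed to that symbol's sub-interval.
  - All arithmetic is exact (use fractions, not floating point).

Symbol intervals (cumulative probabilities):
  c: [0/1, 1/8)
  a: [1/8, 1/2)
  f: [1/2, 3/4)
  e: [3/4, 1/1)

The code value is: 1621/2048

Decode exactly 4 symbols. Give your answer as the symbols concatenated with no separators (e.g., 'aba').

Step 1: interval [0/1, 1/1), width = 1/1 - 0/1 = 1/1
  'c': [0/1 + 1/1*0/1, 0/1 + 1/1*1/8) = [0/1, 1/8)
  'a': [0/1 + 1/1*1/8, 0/1 + 1/1*1/2) = [1/8, 1/2)
  'f': [0/1 + 1/1*1/2, 0/1 + 1/1*3/4) = [1/2, 3/4)
  'e': [0/1 + 1/1*3/4, 0/1 + 1/1*1/1) = [3/4, 1/1) <- contains code 1621/2048
  emit 'e', narrow to [3/4, 1/1)
Step 2: interval [3/4, 1/1), width = 1/1 - 3/4 = 1/4
  'c': [3/4 + 1/4*0/1, 3/4 + 1/4*1/8) = [3/4, 25/32)
  'a': [3/4 + 1/4*1/8, 3/4 + 1/4*1/2) = [25/32, 7/8) <- contains code 1621/2048
  'f': [3/4 + 1/4*1/2, 3/4 + 1/4*3/4) = [7/8, 15/16)
  'e': [3/4 + 1/4*3/4, 3/4 + 1/4*1/1) = [15/16, 1/1)
  emit 'a', narrow to [25/32, 7/8)
Step 3: interval [25/32, 7/8), width = 7/8 - 25/32 = 3/32
  'c': [25/32 + 3/32*0/1, 25/32 + 3/32*1/8) = [25/32, 203/256) <- contains code 1621/2048
  'a': [25/32 + 3/32*1/8, 25/32 + 3/32*1/2) = [203/256, 53/64)
  'f': [25/32 + 3/32*1/2, 25/32 + 3/32*3/4) = [53/64, 109/128)
  'e': [25/32 + 3/32*3/4, 25/32 + 3/32*1/1) = [109/128, 7/8)
  emit 'c', narrow to [25/32, 203/256)
Step 4: interval [25/32, 203/256), width = 203/256 - 25/32 = 3/256
  'c': [25/32 + 3/256*0/1, 25/32 + 3/256*1/8) = [25/32, 1603/2048)
  'a': [25/32 + 3/256*1/8, 25/32 + 3/256*1/2) = [1603/2048, 403/512)
  'f': [25/32 + 3/256*1/2, 25/32 + 3/256*3/4) = [403/512, 809/1024)
  'e': [25/32 + 3/256*3/4, 25/32 + 3/256*1/1) = [809/1024, 203/256) <- contains code 1621/2048
  emit 'e', narrow to [809/1024, 203/256)

Answer: eace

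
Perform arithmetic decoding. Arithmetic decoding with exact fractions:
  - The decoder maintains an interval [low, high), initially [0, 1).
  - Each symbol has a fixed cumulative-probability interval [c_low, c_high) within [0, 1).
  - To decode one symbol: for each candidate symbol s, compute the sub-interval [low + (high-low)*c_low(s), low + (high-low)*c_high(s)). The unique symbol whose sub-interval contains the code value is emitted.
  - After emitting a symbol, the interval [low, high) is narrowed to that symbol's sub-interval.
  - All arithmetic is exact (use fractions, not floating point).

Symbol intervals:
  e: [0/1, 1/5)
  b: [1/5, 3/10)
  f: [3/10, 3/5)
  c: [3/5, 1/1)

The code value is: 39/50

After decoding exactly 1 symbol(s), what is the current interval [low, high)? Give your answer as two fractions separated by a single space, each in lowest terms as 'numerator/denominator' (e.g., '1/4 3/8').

Step 1: interval [0/1, 1/1), width = 1/1 - 0/1 = 1/1
  'e': [0/1 + 1/1*0/1, 0/1 + 1/1*1/5) = [0/1, 1/5)
  'b': [0/1 + 1/1*1/5, 0/1 + 1/1*3/10) = [1/5, 3/10)
  'f': [0/1 + 1/1*3/10, 0/1 + 1/1*3/5) = [3/10, 3/5)
  'c': [0/1 + 1/1*3/5, 0/1 + 1/1*1/1) = [3/5, 1/1) <- contains code 39/50
  emit 'c', narrow to [3/5, 1/1)

Answer: 3/5 1/1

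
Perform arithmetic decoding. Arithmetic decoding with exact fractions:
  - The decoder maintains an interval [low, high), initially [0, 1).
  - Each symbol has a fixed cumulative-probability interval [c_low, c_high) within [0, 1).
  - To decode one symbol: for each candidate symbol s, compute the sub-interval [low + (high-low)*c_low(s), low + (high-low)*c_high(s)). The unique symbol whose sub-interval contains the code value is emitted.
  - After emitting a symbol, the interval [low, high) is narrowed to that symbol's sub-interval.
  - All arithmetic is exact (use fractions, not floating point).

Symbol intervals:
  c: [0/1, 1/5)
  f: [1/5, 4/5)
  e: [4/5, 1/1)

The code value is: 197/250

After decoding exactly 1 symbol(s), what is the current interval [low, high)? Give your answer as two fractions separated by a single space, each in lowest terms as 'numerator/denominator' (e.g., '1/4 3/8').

Step 1: interval [0/1, 1/1), width = 1/1 - 0/1 = 1/1
  'c': [0/1 + 1/1*0/1, 0/1 + 1/1*1/5) = [0/1, 1/5)
  'f': [0/1 + 1/1*1/5, 0/1 + 1/1*4/5) = [1/5, 4/5) <- contains code 197/250
  'e': [0/1 + 1/1*4/5, 0/1 + 1/1*1/1) = [4/5, 1/1)
  emit 'f', narrow to [1/5, 4/5)

Answer: 1/5 4/5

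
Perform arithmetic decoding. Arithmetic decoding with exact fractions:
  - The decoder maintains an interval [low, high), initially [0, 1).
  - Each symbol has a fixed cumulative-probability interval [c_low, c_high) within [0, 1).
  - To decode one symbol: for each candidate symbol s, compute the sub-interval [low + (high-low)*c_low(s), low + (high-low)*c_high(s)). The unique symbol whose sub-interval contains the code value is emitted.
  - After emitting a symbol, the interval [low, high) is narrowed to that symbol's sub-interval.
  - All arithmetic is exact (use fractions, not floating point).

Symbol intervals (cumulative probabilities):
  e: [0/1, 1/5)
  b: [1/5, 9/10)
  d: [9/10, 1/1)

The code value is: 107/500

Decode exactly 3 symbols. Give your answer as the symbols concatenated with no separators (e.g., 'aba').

Answer: bee

Derivation:
Step 1: interval [0/1, 1/1), width = 1/1 - 0/1 = 1/1
  'e': [0/1 + 1/1*0/1, 0/1 + 1/1*1/5) = [0/1, 1/5)
  'b': [0/1 + 1/1*1/5, 0/1 + 1/1*9/10) = [1/5, 9/10) <- contains code 107/500
  'd': [0/1 + 1/1*9/10, 0/1 + 1/1*1/1) = [9/10, 1/1)
  emit 'b', narrow to [1/5, 9/10)
Step 2: interval [1/5, 9/10), width = 9/10 - 1/5 = 7/10
  'e': [1/5 + 7/10*0/1, 1/5 + 7/10*1/5) = [1/5, 17/50) <- contains code 107/500
  'b': [1/5 + 7/10*1/5, 1/5 + 7/10*9/10) = [17/50, 83/100)
  'd': [1/5 + 7/10*9/10, 1/5 + 7/10*1/1) = [83/100, 9/10)
  emit 'e', narrow to [1/5, 17/50)
Step 3: interval [1/5, 17/50), width = 17/50 - 1/5 = 7/50
  'e': [1/5 + 7/50*0/1, 1/5 + 7/50*1/5) = [1/5, 57/250) <- contains code 107/500
  'b': [1/5 + 7/50*1/5, 1/5 + 7/50*9/10) = [57/250, 163/500)
  'd': [1/5 + 7/50*9/10, 1/5 + 7/50*1/1) = [163/500, 17/50)
  emit 'e', narrow to [1/5, 57/250)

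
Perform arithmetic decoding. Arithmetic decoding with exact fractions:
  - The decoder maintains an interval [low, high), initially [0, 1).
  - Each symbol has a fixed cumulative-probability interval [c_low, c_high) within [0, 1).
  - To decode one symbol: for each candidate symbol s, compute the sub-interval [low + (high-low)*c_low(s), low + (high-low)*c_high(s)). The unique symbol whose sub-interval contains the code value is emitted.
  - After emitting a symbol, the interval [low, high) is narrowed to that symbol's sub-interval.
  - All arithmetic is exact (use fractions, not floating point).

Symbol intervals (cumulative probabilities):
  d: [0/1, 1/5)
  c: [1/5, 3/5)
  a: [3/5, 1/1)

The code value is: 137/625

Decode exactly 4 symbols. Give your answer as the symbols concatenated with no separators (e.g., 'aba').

Answer: cdcd

Derivation:
Step 1: interval [0/1, 1/1), width = 1/1 - 0/1 = 1/1
  'd': [0/1 + 1/1*0/1, 0/1 + 1/1*1/5) = [0/1, 1/5)
  'c': [0/1 + 1/1*1/5, 0/1 + 1/1*3/5) = [1/5, 3/5) <- contains code 137/625
  'a': [0/1 + 1/1*3/5, 0/1 + 1/1*1/1) = [3/5, 1/1)
  emit 'c', narrow to [1/5, 3/5)
Step 2: interval [1/5, 3/5), width = 3/5 - 1/5 = 2/5
  'd': [1/5 + 2/5*0/1, 1/5 + 2/5*1/5) = [1/5, 7/25) <- contains code 137/625
  'c': [1/5 + 2/5*1/5, 1/5 + 2/5*3/5) = [7/25, 11/25)
  'a': [1/5 + 2/5*3/5, 1/5 + 2/5*1/1) = [11/25, 3/5)
  emit 'd', narrow to [1/5, 7/25)
Step 3: interval [1/5, 7/25), width = 7/25 - 1/5 = 2/25
  'd': [1/5 + 2/25*0/1, 1/5 + 2/25*1/5) = [1/5, 27/125)
  'c': [1/5 + 2/25*1/5, 1/5 + 2/25*3/5) = [27/125, 31/125) <- contains code 137/625
  'a': [1/5 + 2/25*3/5, 1/5 + 2/25*1/1) = [31/125, 7/25)
  emit 'c', narrow to [27/125, 31/125)
Step 4: interval [27/125, 31/125), width = 31/125 - 27/125 = 4/125
  'd': [27/125 + 4/125*0/1, 27/125 + 4/125*1/5) = [27/125, 139/625) <- contains code 137/625
  'c': [27/125 + 4/125*1/5, 27/125 + 4/125*3/5) = [139/625, 147/625)
  'a': [27/125 + 4/125*3/5, 27/125 + 4/125*1/1) = [147/625, 31/125)
  emit 'd', narrow to [27/125, 139/625)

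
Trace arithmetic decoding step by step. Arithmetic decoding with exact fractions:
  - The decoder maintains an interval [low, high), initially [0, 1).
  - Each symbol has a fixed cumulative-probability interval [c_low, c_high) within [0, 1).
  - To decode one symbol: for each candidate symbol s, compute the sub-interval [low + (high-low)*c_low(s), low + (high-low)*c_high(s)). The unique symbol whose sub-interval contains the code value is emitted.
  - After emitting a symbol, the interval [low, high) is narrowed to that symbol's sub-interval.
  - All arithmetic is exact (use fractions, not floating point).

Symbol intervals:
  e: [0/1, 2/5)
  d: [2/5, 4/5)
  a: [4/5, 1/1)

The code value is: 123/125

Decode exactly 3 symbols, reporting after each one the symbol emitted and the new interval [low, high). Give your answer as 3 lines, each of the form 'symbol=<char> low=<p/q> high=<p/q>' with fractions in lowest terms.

Step 1: interval [0/1, 1/1), width = 1/1 - 0/1 = 1/1
  'e': [0/1 + 1/1*0/1, 0/1 + 1/1*2/5) = [0/1, 2/5)
  'd': [0/1 + 1/1*2/5, 0/1 + 1/1*4/5) = [2/5, 4/5)
  'a': [0/1 + 1/1*4/5, 0/1 + 1/1*1/1) = [4/5, 1/1) <- contains code 123/125
  emit 'a', narrow to [4/5, 1/1)
Step 2: interval [4/5, 1/1), width = 1/1 - 4/5 = 1/5
  'e': [4/5 + 1/5*0/1, 4/5 + 1/5*2/5) = [4/5, 22/25)
  'd': [4/5 + 1/5*2/5, 4/5 + 1/5*4/5) = [22/25, 24/25)
  'a': [4/5 + 1/5*4/5, 4/5 + 1/5*1/1) = [24/25, 1/1) <- contains code 123/125
  emit 'a', narrow to [24/25, 1/1)
Step 3: interval [24/25, 1/1), width = 1/1 - 24/25 = 1/25
  'e': [24/25 + 1/25*0/1, 24/25 + 1/25*2/5) = [24/25, 122/125)
  'd': [24/25 + 1/25*2/5, 24/25 + 1/25*4/5) = [122/125, 124/125) <- contains code 123/125
  'a': [24/25 + 1/25*4/5, 24/25 + 1/25*1/1) = [124/125, 1/1)
  emit 'd', narrow to [122/125, 124/125)

Answer: symbol=a low=4/5 high=1/1
symbol=a low=24/25 high=1/1
symbol=d low=122/125 high=124/125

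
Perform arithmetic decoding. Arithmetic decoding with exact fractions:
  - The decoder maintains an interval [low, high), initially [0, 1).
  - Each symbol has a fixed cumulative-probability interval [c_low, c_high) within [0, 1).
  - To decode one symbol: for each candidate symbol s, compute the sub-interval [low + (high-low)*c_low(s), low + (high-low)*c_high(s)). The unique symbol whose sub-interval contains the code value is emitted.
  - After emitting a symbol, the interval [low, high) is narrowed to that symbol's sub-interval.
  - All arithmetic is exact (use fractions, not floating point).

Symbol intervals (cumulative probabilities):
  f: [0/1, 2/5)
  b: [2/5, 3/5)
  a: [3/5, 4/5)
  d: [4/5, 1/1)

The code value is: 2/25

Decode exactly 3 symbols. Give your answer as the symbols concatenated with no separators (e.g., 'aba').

Step 1: interval [0/1, 1/1), width = 1/1 - 0/1 = 1/1
  'f': [0/1 + 1/1*0/1, 0/1 + 1/1*2/5) = [0/1, 2/5) <- contains code 2/25
  'b': [0/1 + 1/1*2/5, 0/1 + 1/1*3/5) = [2/5, 3/5)
  'a': [0/1 + 1/1*3/5, 0/1 + 1/1*4/5) = [3/5, 4/5)
  'd': [0/1 + 1/1*4/5, 0/1 + 1/1*1/1) = [4/5, 1/1)
  emit 'f', narrow to [0/1, 2/5)
Step 2: interval [0/1, 2/5), width = 2/5 - 0/1 = 2/5
  'f': [0/1 + 2/5*0/1, 0/1 + 2/5*2/5) = [0/1, 4/25) <- contains code 2/25
  'b': [0/1 + 2/5*2/5, 0/1 + 2/5*3/5) = [4/25, 6/25)
  'a': [0/1 + 2/5*3/5, 0/1 + 2/5*4/5) = [6/25, 8/25)
  'd': [0/1 + 2/5*4/5, 0/1 + 2/5*1/1) = [8/25, 2/5)
  emit 'f', narrow to [0/1, 4/25)
Step 3: interval [0/1, 4/25), width = 4/25 - 0/1 = 4/25
  'f': [0/1 + 4/25*0/1, 0/1 + 4/25*2/5) = [0/1, 8/125)
  'b': [0/1 + 4/25*2/5, 0/1 + 4/25*3/5) = [8/125, 12/125) <- contains code 2/25
  'a': [0/1 + 4/25*3/5, 0/1 + 4/25*4/5) = [12/125, 16/125)
  'd': [0/1 + 4/25*4/5, 0/1 + 4/25*1/1) = [16/125, 4/25)
  emit 'b', narrow to [8/125, 12/125)

Answer: ffb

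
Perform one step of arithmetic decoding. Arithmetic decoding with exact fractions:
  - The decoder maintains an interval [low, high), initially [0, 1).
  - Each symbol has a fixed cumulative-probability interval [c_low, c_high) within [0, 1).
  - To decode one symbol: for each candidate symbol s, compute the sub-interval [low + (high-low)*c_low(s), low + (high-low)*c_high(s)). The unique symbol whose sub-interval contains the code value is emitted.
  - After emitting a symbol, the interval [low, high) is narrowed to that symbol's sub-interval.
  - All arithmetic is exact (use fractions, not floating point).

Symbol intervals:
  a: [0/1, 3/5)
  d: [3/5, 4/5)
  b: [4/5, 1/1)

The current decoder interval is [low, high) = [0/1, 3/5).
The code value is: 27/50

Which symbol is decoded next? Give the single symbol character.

Interval width = high − low = 3/5 − 0/1 = 3/5
Scaled code = (code − low) / width = (27/50 − 0/1) / 3/5 = 9/10
  a: [0/1, 3/5) 
  d: [3/5, 4/5) 
  b: [4/5, 1/1) ← scaled code falls here ✓

Answer: b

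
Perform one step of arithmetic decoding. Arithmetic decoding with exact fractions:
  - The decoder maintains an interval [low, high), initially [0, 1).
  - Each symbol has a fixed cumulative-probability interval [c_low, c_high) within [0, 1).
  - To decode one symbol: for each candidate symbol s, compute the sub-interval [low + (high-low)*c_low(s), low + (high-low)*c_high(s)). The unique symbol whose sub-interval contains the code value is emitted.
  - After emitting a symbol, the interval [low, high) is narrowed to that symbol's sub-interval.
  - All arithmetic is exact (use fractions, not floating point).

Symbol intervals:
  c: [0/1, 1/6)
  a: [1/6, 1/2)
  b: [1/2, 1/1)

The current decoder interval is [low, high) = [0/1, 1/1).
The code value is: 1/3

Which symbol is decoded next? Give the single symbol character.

Interval width = high − low = 1/1 − 0/1 = 1/1
Scaled code = (code − low) / width = (1/3 − 0/1) / 1/1 = 1/3
  c: [0/1, 1/6) 
  a: [1/6, 1/2) ← scaled code falls here ✓
  b: [1/2, 1/1) 

Answer: a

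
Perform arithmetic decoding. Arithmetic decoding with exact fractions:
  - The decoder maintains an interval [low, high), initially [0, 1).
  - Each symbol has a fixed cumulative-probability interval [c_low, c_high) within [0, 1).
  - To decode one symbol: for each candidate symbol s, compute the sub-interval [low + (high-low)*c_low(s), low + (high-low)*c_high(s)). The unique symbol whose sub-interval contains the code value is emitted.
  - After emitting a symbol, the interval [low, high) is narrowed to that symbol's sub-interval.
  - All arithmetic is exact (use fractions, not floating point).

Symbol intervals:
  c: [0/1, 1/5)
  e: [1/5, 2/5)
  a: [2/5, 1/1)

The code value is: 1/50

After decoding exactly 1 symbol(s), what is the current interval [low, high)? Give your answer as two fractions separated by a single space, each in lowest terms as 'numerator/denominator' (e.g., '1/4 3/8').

Step 1: interval [0/1, 1/1), width = 1/1 - 0/1 = 1/1
  'c': [0/1 + 1/1*0/1, 0/1 + 1/1*1/5) = [0/1, 1/5) <- contains code 1/50
  'e': [0/1 + 1/1*1/5, 0/1 + 1/1*2/5) = [1/5, 2/5)
  'a': [0/1 + 1/1*2/5, 0/1 + 1/1*1/1) = [2/5, 1/1)
  emit 'c', narrow to [0/1, 1/5)

Answer: 0/1 1/5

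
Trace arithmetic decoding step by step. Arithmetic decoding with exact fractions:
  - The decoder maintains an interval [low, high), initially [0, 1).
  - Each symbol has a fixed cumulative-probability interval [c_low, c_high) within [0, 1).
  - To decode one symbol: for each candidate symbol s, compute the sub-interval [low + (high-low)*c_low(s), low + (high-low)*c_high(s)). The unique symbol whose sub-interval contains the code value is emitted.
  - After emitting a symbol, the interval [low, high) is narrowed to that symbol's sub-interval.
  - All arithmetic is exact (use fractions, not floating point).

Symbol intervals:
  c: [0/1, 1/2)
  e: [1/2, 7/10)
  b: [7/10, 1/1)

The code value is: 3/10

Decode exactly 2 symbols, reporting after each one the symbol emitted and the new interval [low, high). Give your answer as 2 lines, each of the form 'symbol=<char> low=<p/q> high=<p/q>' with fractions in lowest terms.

Step 1: interval [0/1, 1/1), width = 1/1 - 0/1 = 1/1
  'c': [0/1 + 1/1*0/1, 0/1 + 1/1*1/2) = [0/1, 1/2) <- contains code 3/10
  'e': [0/1 + 1/1*1/2, 0/1 + 1/1*7/10) = [1/2, 7/10)
  'b': [0/1 + 1/1*7/10, 0/1 + 1/1*1/1) = [7/10, 1/1)
  emit 'c', narrow to [0/1, 1/2)
Step 2: interval [0/1, 1/2), width = 1/2 - 0/1 = 1/2
  'c': [0/1 + 1/2*0/1, 0/1 + 1/2*1/2) = [0/1, 1/4)
  'e': [0/1 + 1/2*1/2, 0/1 + 1/2*7/10) = [1/4, 7/20) <- contains code 3/10
  'b': [0/1 + 1/2*7/10, 0/1 + 1/2*1/1) = [7/20, 1/2)
  emit 'e', narrow to [1/4, 7/20)

Answer: symbol=c low=0/1 high=1/2
symbol=e low=1/4 high=7/20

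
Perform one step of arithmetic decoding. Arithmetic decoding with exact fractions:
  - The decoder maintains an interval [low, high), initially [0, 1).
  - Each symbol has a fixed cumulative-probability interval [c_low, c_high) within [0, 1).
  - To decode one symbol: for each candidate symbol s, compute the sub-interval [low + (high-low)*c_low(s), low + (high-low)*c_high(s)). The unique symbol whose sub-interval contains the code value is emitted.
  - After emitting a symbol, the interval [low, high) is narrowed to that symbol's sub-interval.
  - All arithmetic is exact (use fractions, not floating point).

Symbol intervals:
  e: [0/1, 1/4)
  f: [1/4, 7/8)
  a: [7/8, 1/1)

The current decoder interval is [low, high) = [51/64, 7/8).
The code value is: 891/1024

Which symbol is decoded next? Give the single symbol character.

Answer: a

Derivation:
Interval width = high − low = 7/8 − 51/64 = 5/64
Scaled code = (code − low) / width = (891/1024 − 51/64) / 5/64 = 15/16
  e: [0/1, 1/4) 
  f: [1/4, 7/8) 
  a: [7/8, 1/1) ← scaled code falls here ✓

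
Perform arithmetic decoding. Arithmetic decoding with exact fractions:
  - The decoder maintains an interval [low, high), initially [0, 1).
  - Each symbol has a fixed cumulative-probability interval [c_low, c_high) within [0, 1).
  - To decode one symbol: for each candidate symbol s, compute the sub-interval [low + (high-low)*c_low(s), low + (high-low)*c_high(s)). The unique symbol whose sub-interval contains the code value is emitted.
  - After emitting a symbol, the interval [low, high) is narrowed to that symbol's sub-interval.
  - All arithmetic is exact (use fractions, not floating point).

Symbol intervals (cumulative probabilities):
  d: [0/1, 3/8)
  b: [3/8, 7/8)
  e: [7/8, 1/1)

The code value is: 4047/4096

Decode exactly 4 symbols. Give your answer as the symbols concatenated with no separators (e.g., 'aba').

Step 1: interval [0/1, 1/1), width = 1/1 - 0/1 = 1/1
  'd': [0/1 + 1/1*0/1, 0/1 + 1/1*3/8) = [0/1, 3/8)
  'b': [0/1 + 1/1*3/8, 0/1 + 1/1*7/8) = [3/8, 7/8)
  'e': [0/1 + 1/1*7/8, 0/1 + 1/1*1/1) = [7/8, 1/1) <- contains code 4047/4096
  emit 'e', narrow to [7/8, 1/1)
Step 2: interval [7/8, 1/1), width = 1/1 - 7/8 = 1/8
  'd': [7/8 + 1/8*0/1, 7/8 + 1/8*3/8) = [7/8, 59/64)
  'b': [7/8 + 1/8*3/8, 7/8 + 1/8*7/8) = [59/64, 63/64)
  'e': [7/8 + 1/8*7/8, 7/8 + 1/8*1/1) = [63/64, 1/1) <- contains code 4047/4096
  emit 'e', narrow to [63/64, 1/1)
Step 3: interval [63/64, 1/1), width = 1/1 - 63/64 = 1/64
  'd': [63/64 + 1/64*0/1, 63/64 + 1/64*3/8) = [63/64, 507/512) <- contains code 4047/4096
  'b': [63/64 + 1/64*3/8, 63/64 + 1/64*7/8) = [507/512, 511/512)
  'e': [63/64 + 1/64*7/8, 63/64 + 1/64*1/1) = [511/512, 1/1)
  emit 'd', narrow to [63/64, 507/512)
Step 4: interval [63/64, 507/512), width = 507/512 - 63/64 = 3/512
  'd': [63/64 + 3/512*0/1, 63/64 + 3/512*3/8) = [63/64, 4041/4096)
  'b': [63/64 + 3/512*3/8, 63/64 + 3/512*7/8) = [4041/4096, 4053/4096) <- contains code 4047/4096
  'e': [63/64 + 3/512*7/8, 63/64 + 3/512*1/1) = [4053/4096, 507/512)
  emit 'b', narrow to [4041/4096, 4053/4096)

Answer: eedb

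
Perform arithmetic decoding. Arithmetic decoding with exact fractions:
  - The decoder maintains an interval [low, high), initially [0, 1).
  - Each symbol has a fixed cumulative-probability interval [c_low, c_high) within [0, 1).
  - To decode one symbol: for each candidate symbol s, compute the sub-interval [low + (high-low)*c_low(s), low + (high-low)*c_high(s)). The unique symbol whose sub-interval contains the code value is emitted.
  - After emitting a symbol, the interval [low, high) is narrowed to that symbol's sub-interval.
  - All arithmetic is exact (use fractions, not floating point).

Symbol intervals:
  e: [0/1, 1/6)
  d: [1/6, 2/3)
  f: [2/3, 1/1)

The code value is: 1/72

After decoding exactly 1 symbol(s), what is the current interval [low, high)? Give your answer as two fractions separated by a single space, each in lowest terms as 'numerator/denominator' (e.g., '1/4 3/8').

Answer: 0/1 1/6

Derivation:
Step 1: interval [0/1, 1/1), width = 1/1 - 0/1 = 1/1
  'e': [0/1 + 1/1*0/1, 0/1 + 1/1*1/6) = [0/1, 1/6) <- contains code 1/72
  'd': [0/1 + 1/1*1/6, 0/1 + 1/1*2/3) = [1/6, 2/3)
  'f': [0/1 + 1/1*2/3, 0/1 + 1/1*1/1) = [2/3, 1/1)
  emit 'e', narrow to [0/1, 1/6)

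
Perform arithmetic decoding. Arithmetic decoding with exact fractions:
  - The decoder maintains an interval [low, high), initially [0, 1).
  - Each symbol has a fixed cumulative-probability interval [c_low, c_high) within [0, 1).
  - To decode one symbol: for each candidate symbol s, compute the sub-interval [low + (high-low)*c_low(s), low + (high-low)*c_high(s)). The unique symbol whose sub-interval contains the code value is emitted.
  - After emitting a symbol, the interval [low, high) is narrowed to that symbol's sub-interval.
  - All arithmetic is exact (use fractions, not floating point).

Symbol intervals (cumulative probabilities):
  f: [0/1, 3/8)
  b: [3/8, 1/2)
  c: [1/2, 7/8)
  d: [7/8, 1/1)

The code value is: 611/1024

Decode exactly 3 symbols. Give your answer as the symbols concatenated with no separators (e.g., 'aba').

Step 1: interval [0/1, 1/1), width = 1/1 - 0/1 = 1/1
  'f': [0/1 + 1/1*0/1, 0/1 + 1/1*3/8) = [0/1, 3/8)
  'b': [0/1 + 1/1*3/8, 0/1 + 1/1*1/2) = [3/8, 1/2)
  'c': [0/1 + 1/1*1/2, 0/1 + 1/1*7/8) = [1/2, 7/8) <- contains code 611/1024
  'd': [0/1 + 1/1*7/8, 0/1 + 1/1*1/1) = [7/8, 1/1)
  emit 'c', narrow to [1/2, 7/8)
Step 2: interval [1/2, 7/8), width = 7/8 - 1/2 = 3/8
  'f': [1/2 + 3/8*0/1, 1/2 + 3/8*3/8) = [1/2, 41/64) <- contains code 611/1024
  'b': [1/2 + 3/8*3/8, 1/2 + 3/8*1/2) = [41/64, 11/16)
  'c': [1/2 + 3/8*1/2, 1/2 + 3/8*7/8) = [11/16, 53/64)
  'd': [1/2 + 3/8*7/8, 1/2 + 3/8*1/1) = [53/64, 7/8)
  emit 'f', narrow to [1/2, 41/64)
Step 3: interval [1/2, 41/64), width = 41/64 - 1/2 = 9/64
  'f': [1/2 + 9/64*0/1, 1/2 + 9/64*3/8) = [1/2, 283/512)
  'b': [1/2 + 9/64*3/8, 1/2 + 9/64*1/2) = [283/512, 73/128)
  'c': [1/2 + 9/64*1/2, 1/2 + 9/64*7/8) = [73/128, 319/512) <- contains code 611/1024
  'd': [1/2 + 9/64*7/8, 1/2 + 9/64*1/1) = [319/512, 41/64)
  emit 'c', narrow to [73/128, 319/512)

Answer: cfc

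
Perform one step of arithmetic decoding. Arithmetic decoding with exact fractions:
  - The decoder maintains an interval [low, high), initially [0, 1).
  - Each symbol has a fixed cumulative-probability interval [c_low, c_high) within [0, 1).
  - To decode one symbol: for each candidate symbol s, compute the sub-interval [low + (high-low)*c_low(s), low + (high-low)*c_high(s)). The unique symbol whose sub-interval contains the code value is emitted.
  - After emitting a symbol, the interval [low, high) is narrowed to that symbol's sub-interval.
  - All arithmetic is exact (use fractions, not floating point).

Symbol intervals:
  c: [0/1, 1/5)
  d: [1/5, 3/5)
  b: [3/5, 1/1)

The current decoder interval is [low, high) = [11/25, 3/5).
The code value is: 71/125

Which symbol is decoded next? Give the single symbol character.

Interval width = high − low = 3/5 − 11/25 = 4/25
Scaled code = (code − low) / width = (71/125 − 11/25) / 4/25 = 4/5
  c: [0/1, 1/5) 
  d: [1/5, 3/5) 
  b: [3/5, 1/1) ← scaled code falls here ✓

Answer: b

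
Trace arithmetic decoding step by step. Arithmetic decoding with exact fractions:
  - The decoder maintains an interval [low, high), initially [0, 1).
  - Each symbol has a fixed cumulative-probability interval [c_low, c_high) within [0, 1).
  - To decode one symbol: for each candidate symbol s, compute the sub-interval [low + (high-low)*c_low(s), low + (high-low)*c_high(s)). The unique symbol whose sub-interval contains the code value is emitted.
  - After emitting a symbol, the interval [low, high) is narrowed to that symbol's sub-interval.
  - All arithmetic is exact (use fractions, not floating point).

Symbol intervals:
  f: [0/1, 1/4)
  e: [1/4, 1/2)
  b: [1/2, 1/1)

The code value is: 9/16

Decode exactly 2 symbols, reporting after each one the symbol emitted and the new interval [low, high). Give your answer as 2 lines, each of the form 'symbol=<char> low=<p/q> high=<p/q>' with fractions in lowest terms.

Answer: symbol=b low=1/2 high=1/1
symbol=f low=1/2 high=5/8

Derivation:
Step 1: interval [0/1, 1/1), width = 1/1 - 0/1 = 1/1
  'f': [0/1 + 1/1*0/1, 0/1 + 1/1*1/4) = [0/1, 1/4)
  'e': [0/1 + 1/1*1/4, 0/1 + 1/1*1/2) = [1/4, 1/2)
  'b': [0/1 + 1/1*1/2, 0/1 + 1/1*1/1) = [1/2, 1/1) <- contains code 9/16
  emit 'b', narrow to [1/2, 1/1)
Step 2: interval [1/2, 1/1), width = 1/1 - 1/2 = 1/2
  'f': [1/2 + 1/2*0/1, 1/2 + 1/2*1/4) = [1/2, 5/8) <- contains code 9/16
  'e': [1/2 + 1/2*1/4, 1/2 + 1/2*1/2) = [5/8, 3/4)
  'b': [1/2 + 1/2*1/2, 1/2 + 1/2*1/1) = [3/4, 1/1)
  emit 'f', narrow to [1/2, 5/8)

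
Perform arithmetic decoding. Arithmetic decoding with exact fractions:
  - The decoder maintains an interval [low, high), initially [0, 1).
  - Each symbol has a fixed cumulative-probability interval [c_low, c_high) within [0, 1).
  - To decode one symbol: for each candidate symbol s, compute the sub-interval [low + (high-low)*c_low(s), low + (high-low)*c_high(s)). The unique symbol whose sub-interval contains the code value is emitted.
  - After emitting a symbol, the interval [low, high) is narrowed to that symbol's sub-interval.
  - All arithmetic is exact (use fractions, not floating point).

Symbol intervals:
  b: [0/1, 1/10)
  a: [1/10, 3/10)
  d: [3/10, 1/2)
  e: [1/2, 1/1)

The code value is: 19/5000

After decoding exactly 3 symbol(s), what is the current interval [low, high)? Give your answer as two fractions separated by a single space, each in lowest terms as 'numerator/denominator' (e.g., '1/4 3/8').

Answer: 3/1000 1/200

Derivation:
Step 1: interval [0/1, 1/1), width = 1/1 - 0/1 = 1/1
  'b': [0/1 + 1/1*0/1, 0/1 + 1/1*1/10) = [0/1, 1/10) <- contains code 19/5000
  'a': [0/1 + 1/1*1/10, 0/1 + 1/1*3/10) = [1/10, 3/10)
  'd': [0/1 + 1/1*3/10, 0/1 + 1/1*1/2) = [3/10, 1/2)
  'e': [0/1 + 1/1*1/2, 0/1 + 1/1*1/1) = [1/2, 1/1)
  emit 'b', narrow to [0/1, 1/10)
Step 2: interval [0/1, 1/10), width = 1/10 - 0/1 = 1/10
  'b': [0/1 + 1/10*0/1, 0/1 + 1/10*1/10) = [0/1, 1/100) <- contains code 19/5000
  'a': [0/1 + 1/10*1/10, 0/1 + 1/10*3/10) = [1/100, 3/100)
  'd': [0/1 + 1/10*3/10, 0/1 + 1/10*1/2) = [3/100, 1/20)
  'e': [0/1 + 1/10*1/2, 0/1 + 1/10*1/1) = [1/20, 1/10)
  emit 'b', narrow to [0/1, 1/100)
Step 3: interval [0/1, 1/100), width = 1/100 - 0/1 = 1/100
  'b': [0/1 + 1/100*0/1, 0/1 + 1/100*1/10) = [0/1, 1/1000)
  'a': [0/1 + 1/100*1/10, 0/1 + 1/100*3/10) = [1/1000, 3/1000)
  'd': [0/1 + 1/100*3/10, 0/1 + 1/100*1/2) = [3/1000, 1/200) <- contains code 19/5000
  'e': [0/1 + 1/100*1/2, 0/1 + 1/100*1/1) = [1/200, 1/100)
  emit 'd', narrow to [3/1000, 1/200)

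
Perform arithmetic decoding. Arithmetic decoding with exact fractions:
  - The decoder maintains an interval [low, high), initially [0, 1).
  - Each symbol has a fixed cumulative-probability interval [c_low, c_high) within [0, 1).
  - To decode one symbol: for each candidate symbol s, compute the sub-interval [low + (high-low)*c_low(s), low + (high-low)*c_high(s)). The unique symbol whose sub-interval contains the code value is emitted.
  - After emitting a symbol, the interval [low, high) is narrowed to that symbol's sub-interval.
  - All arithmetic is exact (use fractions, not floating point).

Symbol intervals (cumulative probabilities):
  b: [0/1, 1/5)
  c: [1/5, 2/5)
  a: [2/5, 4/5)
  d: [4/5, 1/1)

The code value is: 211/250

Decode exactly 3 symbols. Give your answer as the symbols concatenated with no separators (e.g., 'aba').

Answer: dcb

Derivation:
Step 1: interval [0/1, 1/1), width = 1/1 - 0/1 = 1/1
  'b': [0/1 + 1/1*0/1, 0/1 + 1/1*1/5) = [0/1, 1/5)
  'c': [0/1 + 1/1*1/5, 0/1 + 1/1*2/5) = [1/5, 2/5)
  'a': [0/1 + 1/1*2/5, 0/1 + 1/1*4/5) = [2/5, 4/5)
  'd': [0/1 + 1/1*4/5, 0/1 + 1/1*1/1) = [4/5, 1/1) <- contains code 211/250
  emit 'd', narrow to [4/5, 1/1)
Step 2: interval [4/5, 1/1), width = 1/1 - 4/5 = 1/5
  'b': [4/5 + 1/5*0/1, 4/5 + 1/5*1/5) = [4/5, 21/25)
  'c': [4/5 + 1/5*1/5, 4/5 + 1/5*2/5) = [21/25, 22/25) <- contains code 211/250
  'a': [4/5 + 1/5*2/5, 4/5 + 1/5*4/5) = [22/25, 24/25)
  'd': [4/5 + 1/5*4/5, 4/5 + 1/5*1/1) = [24/25, 1/1)
  emit 'c', narrow to [21/25, 22/25)
Step 3: interval [21/25, 22/25), width = 22/25 - 21/25 = 1/25
  'b': [21/25 + 1/25*0/1, 21/25 + 1/25*1/5) = [21/25, 106/125) <- contains code 211/250
  'c': [21/25 + 1/25*1/5, 21/25 + 1/25*2/5) = [106/125, 107/125)
  'a': [21/25 + 1/25*2/5, 21/25 + 1/25*4/5) = [107/125, 109/125)
  'd': [21/25 + 1/25*4/5, 21/25 + 1/25*1/1) = [109/125, 22/25)
  emit 'b', narrow to [21/25, 106/125)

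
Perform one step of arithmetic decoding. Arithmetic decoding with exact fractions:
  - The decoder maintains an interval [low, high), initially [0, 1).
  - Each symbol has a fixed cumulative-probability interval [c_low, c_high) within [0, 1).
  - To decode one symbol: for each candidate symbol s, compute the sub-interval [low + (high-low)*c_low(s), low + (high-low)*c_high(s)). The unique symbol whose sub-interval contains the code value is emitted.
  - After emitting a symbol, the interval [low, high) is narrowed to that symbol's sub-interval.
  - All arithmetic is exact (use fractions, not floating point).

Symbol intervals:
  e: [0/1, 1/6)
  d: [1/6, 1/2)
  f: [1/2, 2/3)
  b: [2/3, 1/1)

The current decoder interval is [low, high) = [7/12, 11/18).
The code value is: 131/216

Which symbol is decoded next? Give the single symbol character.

Interval width = high − low = 11/18 − 7/12 = 1/36
Scaled code = (code − low) / width = (131/216 − 7/12) / 1/36 = 5/6
  e: [0/1, 1/6) 
  d: [1/6, 1/2) 
  f: [1/2, 2/3) 
  b: [2/3, 1/1) ← scaled code falls here ✓

Answer: b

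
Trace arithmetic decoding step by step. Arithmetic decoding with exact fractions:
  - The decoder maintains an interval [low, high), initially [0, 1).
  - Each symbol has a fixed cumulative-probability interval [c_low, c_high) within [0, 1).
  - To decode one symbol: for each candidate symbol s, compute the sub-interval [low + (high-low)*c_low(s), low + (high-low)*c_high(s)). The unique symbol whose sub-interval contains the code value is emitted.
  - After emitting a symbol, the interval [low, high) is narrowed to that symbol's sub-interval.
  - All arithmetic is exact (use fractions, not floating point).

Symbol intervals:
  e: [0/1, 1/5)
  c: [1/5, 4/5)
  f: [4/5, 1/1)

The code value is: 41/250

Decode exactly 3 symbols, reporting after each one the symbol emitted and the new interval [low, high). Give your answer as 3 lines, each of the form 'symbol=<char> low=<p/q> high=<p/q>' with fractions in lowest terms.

Answer: symbol=e low=0/1 high=1/5
symbol=f low=4/25 high=1/5
symbol=e low=4/25 high=21/125

Derivation:
Step 1: interval [0/1, 1/1), width = 1/1 - 0/1 = 1/1
  'e': [0/1 + 1/1*0/1, 0/1 + 1/1*1/5) = [0/1, 1/5) <- contains code 41/250
  'c': [0/1 + 1/1*1/5, 0/1 + 1/1*4/5) = [1/5, 4/5)
  'f': [0/1 + 1/1*4/5, 0/1 + 1/1*1/1) = [4/5, 1/1)
  emit 'e', narrow to [0/1, 1/5)
Step 2: interval [0/1, 1/5), width = 1/5 - 0/1 = 1/5
  'e': [0/1 + 1/5*0/1, 0/1 + 1/5*1/5) = [0/1, 1/25)
  'c': [0/1 + 1/5*1/5, 0/1 + 1/5*4/5) = [1/25, 4/25)
  'f': [0/1 + 1/5*4/5, 0/1 + 1/5*1/1) = [4/25, 1/5) <- contains code 41/250
  emit 'f', narrow to [4/25, 1/5)
Step 3: interval [4/25, 1/5), width = 1/5 - 4/25 = 1/25
  'e': [4/25 + 1/25*0/1, 4/25 + 1/25*1/5) = [4/25, 21/125) <- contains code 41/250
  'c': [4/25 + 1/25*1/5, 4/25 + 1/25*4/5) = [21/125, 24/125)
  'f': [4/25 + 1/25*4/5, 4/25 + 1/25*1/1) = [24/125, 1/5)
  emit 'e', narrow to [4/25, 21/125)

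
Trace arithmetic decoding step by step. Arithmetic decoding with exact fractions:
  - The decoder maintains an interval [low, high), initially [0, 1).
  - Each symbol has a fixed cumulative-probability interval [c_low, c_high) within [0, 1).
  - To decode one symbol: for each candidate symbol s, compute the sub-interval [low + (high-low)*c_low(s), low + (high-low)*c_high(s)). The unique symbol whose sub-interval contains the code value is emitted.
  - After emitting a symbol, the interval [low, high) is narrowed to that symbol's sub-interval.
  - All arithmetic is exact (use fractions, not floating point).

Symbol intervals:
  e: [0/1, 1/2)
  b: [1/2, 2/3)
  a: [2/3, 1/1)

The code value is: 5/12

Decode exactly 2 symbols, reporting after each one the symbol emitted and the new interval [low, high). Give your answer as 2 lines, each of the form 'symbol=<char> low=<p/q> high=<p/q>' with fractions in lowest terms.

Answer: symbol=e low=0/1 high=1/2
symbol=a low=1/3 high=1/2

Derivation:
Step 1: interval [0/1, 1/1), width = 1/1 - 0/1 = 1/1
  'e': [0/1 + 1/1*0/1, 0/1 + 1/1*1/2) = [0/1, 1/2) <- contains code 5/12
  'b': [0/1 + 1/1*1/2, 0/1 + 1/1*2/3) = [1/2, 2/3)
  'a': [0/1 + 1/1*2/3, 0/1 + 1/1*1/1) = [2/3, 1/1)
  emit 'e', narrow to [0/1, 1/2)
Step 2: interval [0/1, 1/2), width = 1/2 - 0/1 = 1/2
  'e': [0/1 + 1/2*0/1, 0/1 + 1/2*1/2) = [0/1, 1/4)
  'b': [0/1 + 1/2*1/2, 0/1 + 1/2*2/3) = [1/4, 1/3)
  'a': [0/1 + 1/2*2/3, 0/1 + 1/2*1/1) = [1/3, 1/2) <- contains code 5/12
  emit 'a', narrow to [1/3, 1/2)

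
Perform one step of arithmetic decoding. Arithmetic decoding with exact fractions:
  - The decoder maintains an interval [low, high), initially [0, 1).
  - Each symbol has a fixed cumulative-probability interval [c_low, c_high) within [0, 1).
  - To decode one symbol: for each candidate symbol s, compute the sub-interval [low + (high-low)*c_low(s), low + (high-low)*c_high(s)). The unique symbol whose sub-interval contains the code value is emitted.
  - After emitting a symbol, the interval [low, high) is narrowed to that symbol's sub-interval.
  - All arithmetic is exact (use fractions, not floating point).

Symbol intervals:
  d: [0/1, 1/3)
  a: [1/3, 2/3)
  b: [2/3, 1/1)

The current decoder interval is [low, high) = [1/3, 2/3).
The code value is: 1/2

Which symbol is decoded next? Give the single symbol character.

Interval width = high − low = 2/3 − 1/3 = 1/3
Scaled code = (code − low) / width = (1/2 − 1/3) / 1/3 = 1/2
  d: [0/1, 1/3) 
  a: [1/3, 2/3) ← scaled code falls here ✓
  b: [2/3, 1/1) 

Answer: a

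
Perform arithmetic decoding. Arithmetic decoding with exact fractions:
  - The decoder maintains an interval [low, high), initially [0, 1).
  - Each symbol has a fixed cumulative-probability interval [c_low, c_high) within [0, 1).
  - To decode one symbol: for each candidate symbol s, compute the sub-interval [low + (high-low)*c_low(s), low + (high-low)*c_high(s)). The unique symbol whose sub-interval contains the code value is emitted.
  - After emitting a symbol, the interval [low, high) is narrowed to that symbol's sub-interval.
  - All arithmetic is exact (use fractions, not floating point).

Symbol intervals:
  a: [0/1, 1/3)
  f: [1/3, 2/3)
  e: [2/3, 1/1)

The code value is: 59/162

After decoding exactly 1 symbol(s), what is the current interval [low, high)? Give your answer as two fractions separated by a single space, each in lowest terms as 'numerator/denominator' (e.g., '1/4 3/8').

Answer: 1/3 2/3

Derivation:
Step 1: interval [0/1, 1/1), width = 1/1 - 0/1 = 1/1
  'a': [0/1 + 1/1*0/1, 0/1 + 1/1*1/3) = [0/1, 1/3)
  'f': [0/1 + 1/1*1/3, 0/1 + 1/1*2/3) = [1/3, 2/3) <- contains code 59/162
  'e': [0/1 + 1/1*2/3, 0/1 + 1/1*1/1) = [2/3, 1/1)
  emit 'f', narrow to [1/3, 2/3)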